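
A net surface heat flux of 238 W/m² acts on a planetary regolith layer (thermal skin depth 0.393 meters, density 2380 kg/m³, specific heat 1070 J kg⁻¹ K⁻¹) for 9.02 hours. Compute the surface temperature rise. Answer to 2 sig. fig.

7.7 K

Areal heat capacity C = ρ c_p D = 2380 × 1070 × 0.393 = 1.00×10^6 J m⁻² K⁻¹.
Net heat input Q = F Δt = 238 × (9.02 hours × 3600 s/hour) = 7.73×10^6 J/m².
ΔT = Q / C = 7.73×10^6 / 1.00×10^6 = 7.72 K.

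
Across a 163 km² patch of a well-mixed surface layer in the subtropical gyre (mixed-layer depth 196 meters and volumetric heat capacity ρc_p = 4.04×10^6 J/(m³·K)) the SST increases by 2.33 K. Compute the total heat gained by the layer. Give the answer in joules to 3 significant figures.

3.01×10^17 J

Areal heat capacity C = ρc_p × D = 4.04×10^6 × 196 = 7.92×10^8 J m⁻² K⁻¹.
Heat per unit area: q = C ΔT = 7.92×10^8 × 2.33 = 1.84×10^9 J/m².
Total heat: Q = q × A = 1.84×10^9 × (163 × 10⁶ m²) = 3.01×10^17 J.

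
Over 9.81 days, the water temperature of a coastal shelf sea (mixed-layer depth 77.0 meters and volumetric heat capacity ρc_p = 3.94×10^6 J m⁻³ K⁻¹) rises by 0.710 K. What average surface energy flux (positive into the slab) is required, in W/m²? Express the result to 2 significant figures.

250

Areal heat capacity C = ρc_p × D = 3.94×10^6 × 77.0 = 3.03×10^8 J m⁻² K⁻¹.
Required heat per unit area: Q = C ΔT = 3.03×10^8 × 0.710 = 2.15×10^8 J/m².
Flux F = Q / Δt = 2.15×10^8 / 8.48×10^5 s = 254 W/m².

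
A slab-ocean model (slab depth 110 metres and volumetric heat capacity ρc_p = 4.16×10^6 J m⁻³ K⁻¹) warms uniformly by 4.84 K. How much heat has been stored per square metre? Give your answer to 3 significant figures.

2.21×10^9

Areal heat capacity C = ρc_p × D = 4.16×10^6 × 110 = 4.58×10^8 J/(m^2 K).
ΔQ = C ΔT = 4.58×10^8 × 4.84 = 2.21×10^9 J/m².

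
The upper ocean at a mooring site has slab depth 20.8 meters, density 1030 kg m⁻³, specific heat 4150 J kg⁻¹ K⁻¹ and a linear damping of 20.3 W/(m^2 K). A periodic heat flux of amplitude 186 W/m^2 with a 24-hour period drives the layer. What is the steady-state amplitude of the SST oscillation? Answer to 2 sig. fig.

0.029 K

Areal heat capacity C = ρ c_p D = 1030 × 4150 × 20.8 = 8.89×10^7 J m⁻² K⁻¹.
Angular frequency ω = 2π / T = 2π / 86400 s = 7.27×10^-5 s⁻¹.
√((Cω)² + λ²) = √((6470)² + 20.3²) = 6470 W/(m²·K).
Amplitude A = F₀ / √((Cω)²+λ²) = 186 / 6470 = 0.0288 K.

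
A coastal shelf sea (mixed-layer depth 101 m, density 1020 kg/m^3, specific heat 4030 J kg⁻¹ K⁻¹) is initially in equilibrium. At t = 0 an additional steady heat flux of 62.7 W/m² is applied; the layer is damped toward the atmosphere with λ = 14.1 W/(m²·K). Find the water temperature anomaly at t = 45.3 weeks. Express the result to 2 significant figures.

Areal heat capacity C = ρ c_p D = 1020 × 4030 × 101 = 4.15×10^8 J m⁻² K⁻¹.
τ = C / λ = 4.15×10^8 / 14.1 = 2.94×10^7 s.
Equilibrium anomaly ΔT_eq = F / λ = 62.7 / 14.1 = 4.45 K.
t = 45.3 weeks = 2.74×10^7 s, so t/τ = 0.930.
ΔT(t) = ΔT_eq (1 − e^(−t/τ)) = 4.45 × (1 − e^−0.930) = 2.69 K.

2.7 K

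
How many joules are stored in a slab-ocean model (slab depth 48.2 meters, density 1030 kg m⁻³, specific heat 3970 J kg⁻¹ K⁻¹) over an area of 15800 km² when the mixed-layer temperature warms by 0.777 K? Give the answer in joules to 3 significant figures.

Areal heat capacity C = ρ c_p D = 1030 × 3970 × 48.2 = 1.97×10^8 J/(m^2 K).
Heat per unit area: q = C ΔT = 1.97×10^8 × 0.777 = 1.53×10^8 J/m².
Total heat: Q = q × A = 1.53×10^8 × (15800 × 10⁶ m²) = 2.42×10^18 J.

2.42×10^18 J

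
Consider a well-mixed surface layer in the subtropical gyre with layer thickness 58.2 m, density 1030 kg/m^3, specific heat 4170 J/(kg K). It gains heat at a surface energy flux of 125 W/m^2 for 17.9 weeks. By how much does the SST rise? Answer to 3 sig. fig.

5.41 K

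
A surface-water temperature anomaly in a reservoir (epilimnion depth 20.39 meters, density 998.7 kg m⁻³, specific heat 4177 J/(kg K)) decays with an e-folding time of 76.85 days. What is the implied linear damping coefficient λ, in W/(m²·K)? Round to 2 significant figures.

13

Areal heat capacity C = ρ c_p D = 998.7 × 4177 × 20.39 = 8.51×10^7 J/(m²·K).
τ = 76.85 days = 6.64×10^6 s.
λ = C / τ = 8.51×10^7 / 6.64×10^6 = 12.8 W/(m²·K).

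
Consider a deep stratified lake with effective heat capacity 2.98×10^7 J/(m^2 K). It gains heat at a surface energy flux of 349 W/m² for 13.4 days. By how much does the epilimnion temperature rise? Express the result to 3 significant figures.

13.6 K

Areal heat capacity C = 2.98×10^7 J/(m^2 K) (given).
Net heat input Q = F Δt = 349 × (13.4 days × 86400 s/day) = 4.04×10^8 J/m².
ΔT = Q / C = 4.04×10^8 / 2.98×10^7 = 13.6 K.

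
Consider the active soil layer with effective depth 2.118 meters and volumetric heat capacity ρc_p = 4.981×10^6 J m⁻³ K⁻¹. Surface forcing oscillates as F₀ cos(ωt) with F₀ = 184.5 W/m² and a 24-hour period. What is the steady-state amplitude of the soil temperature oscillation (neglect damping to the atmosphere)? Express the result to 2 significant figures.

0.24 K

Areal heat capacity C = ρc_p × D = 4.981×10^6 × 2.118 = 1.05×10^7 J/(m²·K).
Angular frequency ω = 2π / T = 2π / 86400 s = 7.27×10^-5 s⁻¹.
Cω = 1.05×10^7 × 7.27×10^-5 = 767 W/(m²·K).
Amplitude A = F₀ / (Cω) = 184.5 / 767 = 0.240 K.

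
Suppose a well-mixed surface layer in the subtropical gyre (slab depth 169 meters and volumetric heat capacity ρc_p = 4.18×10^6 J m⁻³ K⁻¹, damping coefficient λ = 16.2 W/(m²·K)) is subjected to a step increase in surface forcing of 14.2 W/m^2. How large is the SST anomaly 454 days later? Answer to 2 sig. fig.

Areal heat capacity C = ρc_p × D = 4.18×10^6 × 169 = 7.06×10^8 J/(m^2 K).
τ = C / λ = 7.06×10^8 / 16.2 = 4.36×10^7 s.
Equilibrium anomaly ΔT_eq = F / λ = 14.2 / 16.2 = 0.877 K.
t = 454 days = 3.92×10^7 s, so t/τ = 0.900.
ΔT(t) = ΔT_eq (1 − e^(−t/τ)) = 0.877 × (1 − e^−0.900) = 0.520 K.

0.52 K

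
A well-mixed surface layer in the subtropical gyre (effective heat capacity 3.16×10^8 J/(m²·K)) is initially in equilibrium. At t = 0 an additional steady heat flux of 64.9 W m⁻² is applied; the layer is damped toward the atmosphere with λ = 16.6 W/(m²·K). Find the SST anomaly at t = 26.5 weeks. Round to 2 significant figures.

2.2 K

Areal heat capacity C = 3.16×10^8 J/(m²·K) (given).
τ = C / λ = 3.16×10^8 / 16.6 = 1.90×10^7 s.
Equilibrium anomaly ΔT_eq = F / λ = 64.9 / 16.6 = 3.91 K.
t = 26.5 weeks = 1.60×10^7 s, so t/τ = 0.842.
ΔT(t) = ΔT_eq (1 − e^(−t/τ)) = 3.91 × (1 − e^−0.842) = 2.23 K.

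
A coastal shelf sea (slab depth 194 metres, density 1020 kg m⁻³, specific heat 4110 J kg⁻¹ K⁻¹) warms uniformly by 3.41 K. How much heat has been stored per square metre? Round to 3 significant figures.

2.77×10^9

Areal heat capacity C = ρ c_p D = 1020 × 4110 × 194 = 8.13×10^8 J/(m²·K).
ΔQ = C ΔT = 8.13×10^8 × 3.41 = 2.77×10^9 J/m².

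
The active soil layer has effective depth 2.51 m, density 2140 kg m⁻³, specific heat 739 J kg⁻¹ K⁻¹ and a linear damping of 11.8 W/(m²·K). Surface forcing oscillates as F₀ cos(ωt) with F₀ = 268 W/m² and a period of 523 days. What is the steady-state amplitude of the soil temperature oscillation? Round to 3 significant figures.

22.7 K

Areal heat capacity C = ρ c_p D = 2140 × 739 × 2.51 = 3.97×10^6 J m⁻² K⁻¹.
Angular frequency ω = 2π / T = 2π / 4.52×10^7 s = 1.39×10^-7 s⁻¹.
√((Cω)² + λ²) = √((0.552)² + 11.8²) = 11.8 W/(m²·K).
Amplitude A = F₀ / √((Cω)²+λ²) = 268 / 11.8 = 22.7 K.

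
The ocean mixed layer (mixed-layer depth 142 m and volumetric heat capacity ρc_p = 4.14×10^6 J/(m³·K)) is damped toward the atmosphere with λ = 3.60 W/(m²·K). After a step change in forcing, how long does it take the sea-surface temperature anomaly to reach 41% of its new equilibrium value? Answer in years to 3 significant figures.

Areal heat capacity C = ρc_p × D = 4.14×10^6 × 142 = 5.88×10^8 J/(m²·K).
τ = C / λ = 5.88×10^8 / 3.60 = 1.63×10^8 s.
Fraction reached: 1 − e^(−t/τ) = 0.41 ⇒ t = −τ ln(1 − 0.41) = τ × 0.528.
t = 8.62×10^7 s = 2.73 years.

2.73 years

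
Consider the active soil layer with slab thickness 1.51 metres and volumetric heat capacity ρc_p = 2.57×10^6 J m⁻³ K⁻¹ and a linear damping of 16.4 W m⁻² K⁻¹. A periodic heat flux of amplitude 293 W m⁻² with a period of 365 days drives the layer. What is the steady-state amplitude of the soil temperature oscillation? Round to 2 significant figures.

Areal heat capacity C = ρc_p × D = 2.57×10^6 × 1.51 = 3.88×10^6 J/(m²·K).
Angular frequency ω = 2π / T = 2π / 3.15×10^7 s = 1.99×10^-7 s⁻¹.
√((Cω)² + λ²) = √((0.773)² + 16.4²) = 16.4 W/(m²·K).
Amplitude A = F₀ / √((Cω)²+λ²) = 293 / 16.4 = 17.8 K.

18 K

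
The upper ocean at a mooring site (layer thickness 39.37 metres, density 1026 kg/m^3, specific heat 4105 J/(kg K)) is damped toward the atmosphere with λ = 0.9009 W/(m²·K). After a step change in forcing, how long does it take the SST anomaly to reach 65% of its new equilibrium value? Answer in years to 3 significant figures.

Areal heat capacity C = ρ c_p D = 1026 × 4105 × 39.37 = 1.66×10^8 J/(m²·K).
τ = C / λ = 1.66×10^8 / 0.9009 = 1.84×10^8 s.
Fraction reached: 1 − e^(−t/τ) = 0.65 ⇒ t = −τ ln(1 − 0.65) = τ × 1.05.
t = 1.93×10^8 s = 6.12 years.

6.12 years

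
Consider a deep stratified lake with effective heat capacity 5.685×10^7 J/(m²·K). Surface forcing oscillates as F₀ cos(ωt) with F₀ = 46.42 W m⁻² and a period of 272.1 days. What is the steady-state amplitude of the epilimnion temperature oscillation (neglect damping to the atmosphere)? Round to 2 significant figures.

3.1 K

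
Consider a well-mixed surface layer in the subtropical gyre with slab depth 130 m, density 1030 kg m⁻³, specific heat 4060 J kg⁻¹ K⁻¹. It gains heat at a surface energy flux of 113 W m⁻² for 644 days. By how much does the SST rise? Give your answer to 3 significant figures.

Areal heat capacity C = ρ c_p D = 1030 × 4060 × 130 = 5.44×10^8 J/(m²·K).
Net heat input Q = F Δt = 113 × (644 days × 86400 s/day) = 6.29×10^9 J/m².
ΔT = Q / C = 6.29×10^9 / 5.44×10^8 = 11.6 K.

11.6 K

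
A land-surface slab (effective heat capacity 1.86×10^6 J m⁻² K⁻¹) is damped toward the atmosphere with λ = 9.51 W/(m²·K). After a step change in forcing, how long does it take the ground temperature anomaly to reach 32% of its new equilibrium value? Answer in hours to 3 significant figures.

21.0 hours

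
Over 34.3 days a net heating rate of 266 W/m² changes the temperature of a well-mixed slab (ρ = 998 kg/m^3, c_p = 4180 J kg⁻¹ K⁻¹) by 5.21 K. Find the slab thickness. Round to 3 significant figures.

Heat input Q = F Δt = 266 × 2.96×10^6 s = 7.88×10^8 J/m².
Required areal heat capacity C = Q / ΔT = 1.51×10^8 J/(m²·K).
Depth D = C / (ρ c_p) = 1.51×10^8 / (998 × 4180) = 36.3 m.

36.3 m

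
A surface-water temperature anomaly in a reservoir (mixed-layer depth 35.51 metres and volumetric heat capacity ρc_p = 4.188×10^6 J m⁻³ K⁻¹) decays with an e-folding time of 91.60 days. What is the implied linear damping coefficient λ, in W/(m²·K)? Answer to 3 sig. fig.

Areal heat capacity C = ρc_p × D = 4.188×10^6 × 35.51 = 1.49×10^8 J m⁻² K⁻¹.
τ = 91.60 days = 7.91×10^6 s.
λ = C / τ = 1.49×10^8 / 7.91×10^6 = 18.8 W/(m²·K).

18.8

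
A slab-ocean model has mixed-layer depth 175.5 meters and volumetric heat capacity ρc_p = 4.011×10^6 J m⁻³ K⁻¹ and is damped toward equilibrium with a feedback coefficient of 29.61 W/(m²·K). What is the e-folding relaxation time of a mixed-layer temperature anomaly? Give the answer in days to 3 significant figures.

Areal heat capacity C = ρc_p × D = 4.011×10^6 × 175.5 = 7.04×10^8 J/(m^2 K).
Relaxation time τ = C / λ = 7.04×10^8 / 29.61 = 2.38×10^7 s.
In days: 2.38×10^7 s / (86400 s/day) = 275 days.

275 days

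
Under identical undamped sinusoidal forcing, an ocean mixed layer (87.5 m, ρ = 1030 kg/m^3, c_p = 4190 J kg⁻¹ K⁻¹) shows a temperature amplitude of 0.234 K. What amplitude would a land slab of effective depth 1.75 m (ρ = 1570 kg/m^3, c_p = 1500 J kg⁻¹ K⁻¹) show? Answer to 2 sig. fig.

21 K

C_ocean = 3.78×10^8 J/(m²·K); C_land = 4.12×10^6 J/(m²·K).
A ∝ 1/C ⇒ A_land = A_ocean × C_ocean/C_land = 0.234 × 91.6 = 21.4 K.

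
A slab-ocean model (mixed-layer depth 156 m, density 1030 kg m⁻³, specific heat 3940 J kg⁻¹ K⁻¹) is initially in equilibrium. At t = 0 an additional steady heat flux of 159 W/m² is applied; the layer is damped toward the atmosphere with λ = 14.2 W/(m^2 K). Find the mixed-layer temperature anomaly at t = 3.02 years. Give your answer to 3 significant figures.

Areal heat capacity C = ρ c_p D = 1030 × 3940 × 156 = 6.33×10^8 J m⁻² K⁻¹.
τ = C / λ = 6.33×10^8 / 14.2 = 4.46×10^7 s.
Equilibrium anomaly ΔT_eq = F / λ = 159 / 14.2 = 11.2 K.
t = 3.02 years = 9.53×10^7 s, so t/τ = 2.14.
ΔT(t) = ΔT_eq (1 − e^(−t/τ)) = 11.2 × (1 − e^−2.14) = 9.88 K.

9.88 K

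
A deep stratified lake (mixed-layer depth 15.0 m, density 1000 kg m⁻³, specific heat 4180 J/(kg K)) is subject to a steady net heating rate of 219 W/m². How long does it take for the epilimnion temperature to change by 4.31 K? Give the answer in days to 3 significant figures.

14.3 days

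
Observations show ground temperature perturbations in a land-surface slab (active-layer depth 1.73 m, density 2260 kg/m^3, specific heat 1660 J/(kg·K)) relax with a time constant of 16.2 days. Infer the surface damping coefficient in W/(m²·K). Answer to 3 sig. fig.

4.64

Areal heat capacity C = ρ c_p D = 2260 × 1660 × 1.73 = 6.49×10^6 J m⁻² K⁻¹.
τ = 16.2 days = 1.40×10^6 s.
λ = C / τ = 6.49×10^6 / 1.40×10^6 = 4.64 W/(m²·K).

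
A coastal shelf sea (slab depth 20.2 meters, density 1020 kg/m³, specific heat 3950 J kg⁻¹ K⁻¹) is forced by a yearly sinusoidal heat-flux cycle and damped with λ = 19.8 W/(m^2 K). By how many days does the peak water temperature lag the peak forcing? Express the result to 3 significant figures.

Areal heat capacity C = ρ c_p D = 1020 × 3950 × 20.2 = 8.14×10^7 J/(m²·K).
ω = 2π / 3.15×10^7 s = 1.99×10^-7 s⁻¹.
Phase lag φ = arctan(Cω/λ) = arctan(16.2/19.8) = 0.686 rad.
Time lag = φ / ω = 0.686 / 1.99×10^-7 = 3.44×10^6 s = 39.9 days.

39.9 days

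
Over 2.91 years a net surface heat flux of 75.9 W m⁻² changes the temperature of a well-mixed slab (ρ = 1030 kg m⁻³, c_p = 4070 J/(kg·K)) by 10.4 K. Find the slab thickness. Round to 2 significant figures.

160 m

Heat input Q = F Δt = 75.9 × 9.18×10^7 s = 6.97×10^9 J/m².
Required areal heat capacity C = Q / ΔT = 6.70×10^8 J/(m²·K).
Depth D = C / (ρ c_p) = 6.70×10^8 / (1030 × 4070) = 160 m.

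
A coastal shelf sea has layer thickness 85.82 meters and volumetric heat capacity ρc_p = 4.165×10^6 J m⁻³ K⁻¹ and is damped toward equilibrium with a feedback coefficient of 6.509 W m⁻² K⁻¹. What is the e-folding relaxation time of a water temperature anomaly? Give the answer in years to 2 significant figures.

1.7 years

Areal heat capacity C = ρc_p × D = 4.165×10^6 × 85.82 = 3.57×10^8 J m⁻² K⁻¹.
Relaxation time τ = C / λ = 3.57×10^8 / 6.509 = 5.49×10^7 s.
In years: 5.49×10^7 s / (3.156×10^7 s/year) = 1.74 years.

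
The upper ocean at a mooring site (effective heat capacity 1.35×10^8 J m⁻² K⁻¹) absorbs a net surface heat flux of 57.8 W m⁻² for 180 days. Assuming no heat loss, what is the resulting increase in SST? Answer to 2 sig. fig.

6.7 K

Areal heat capacity C = 1.35×10^8 J m⁻² K⁻¹ (given).
Net heat input Q = F Δt = 57.8 × (180 days × 86400 s/day) = 8.99×10^8 J/m².
ΔT = Q / C = 8.99×10^8 / 1.35×10^8 = 6.66 K.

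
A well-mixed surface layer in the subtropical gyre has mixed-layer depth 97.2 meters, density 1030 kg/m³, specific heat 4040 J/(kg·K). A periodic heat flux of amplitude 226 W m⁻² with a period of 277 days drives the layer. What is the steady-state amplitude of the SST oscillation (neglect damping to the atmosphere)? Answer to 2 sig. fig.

2.1 K

Areal heat capacity C = ρ c_p D = 1030 × 4040 × 97.2 = 4.04×10^8 J/(m²·K).
Angular frequency ω = 2π / T = 2π / 2.39×10^7 s = 2.63×10^-7 s⁻¹.
Cω = 4.04×10^8 × 2.63×10^-7 = 106 W/(m²·K).
Amplitude A = F₀ / (Cω) = 226 / 106 = 2.13 K.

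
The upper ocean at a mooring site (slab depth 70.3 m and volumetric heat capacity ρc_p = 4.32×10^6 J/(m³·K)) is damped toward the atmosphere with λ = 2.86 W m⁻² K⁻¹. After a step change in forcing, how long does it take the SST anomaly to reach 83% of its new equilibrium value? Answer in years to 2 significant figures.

Areal heat capacity C = ρc_p × D = 4.32×10^6 × 70.3 = 3.04×10^8 J/(m²·K).
τ = C / λ = 3.04×10^8 / 2.86 = 1.06×10^8 s.
Fraction reached: 1 − e^(−t/τ) = 0.83 ⇒ t = −τ ln(1 − 0.83) = τ × 1.77.
t = 1.88×10^8 s = 5.96 years.

6.0 years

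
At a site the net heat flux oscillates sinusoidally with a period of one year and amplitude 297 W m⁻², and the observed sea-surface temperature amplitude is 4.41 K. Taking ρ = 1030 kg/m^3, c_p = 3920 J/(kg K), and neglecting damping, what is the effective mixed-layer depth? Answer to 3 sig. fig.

83.7 m

ω = 2π / 3.15×10^7 s = 1.99×10^-7 s⁻¹.
Required C = F₀ / (A ω) = 297 / (4.41 × 1.99×10^-7) = 3.38×10^8 J/(m²·K).
D = C / (ρ c_p) = 3.38×10^8 / (1030 × 3920) = 83.7 m.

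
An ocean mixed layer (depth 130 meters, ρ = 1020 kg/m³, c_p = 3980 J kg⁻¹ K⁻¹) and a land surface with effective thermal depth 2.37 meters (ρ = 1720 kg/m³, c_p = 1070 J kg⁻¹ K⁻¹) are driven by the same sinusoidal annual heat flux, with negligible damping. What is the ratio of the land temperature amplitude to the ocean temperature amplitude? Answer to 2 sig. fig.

120

C_ocean = 1020 × 3980 × 130 = 5.28×10^8 J/(m²·K).
C_land = 1720 × 1070 × 2.37 = 4.36×10^6 J/(m²·K).
Undamped amplitude ∝ 1/C, so A_land/A_ocean = C_ocean/C_land = 121.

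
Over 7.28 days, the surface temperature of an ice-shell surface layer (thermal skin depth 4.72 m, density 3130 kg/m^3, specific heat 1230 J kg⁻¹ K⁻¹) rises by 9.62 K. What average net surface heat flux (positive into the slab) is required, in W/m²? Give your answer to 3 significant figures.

Areal heat capacity C = ρ c_p D = 3130 × 1230 × 4.72 = 1.82×10^7 J m⁻² K⁻¹.
Required heat per unit area: Q = C ΔT = 1.82×10^7 × 9.62 = 1.75×10^8 J/m².
Flux F = Q / Δt = 1.75×10^8 / 6.29×10^5 s = 278 W/m².

278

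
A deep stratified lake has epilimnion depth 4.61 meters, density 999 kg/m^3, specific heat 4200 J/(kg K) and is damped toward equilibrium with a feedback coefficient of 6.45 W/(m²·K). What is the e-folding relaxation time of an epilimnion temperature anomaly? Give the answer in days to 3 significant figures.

Areal heat capacity C = ρ c_p D = 999 × 4200 × 4.61 = 1.93×10^7 J/(m^2 K).
Relaxation time τ = C / λ = 1.93×10^7 / 6.45 = 3.00×10^6 s.
In days: 3.00×10^6 s / (86400 s/day) = 34.7 days.

34.7 days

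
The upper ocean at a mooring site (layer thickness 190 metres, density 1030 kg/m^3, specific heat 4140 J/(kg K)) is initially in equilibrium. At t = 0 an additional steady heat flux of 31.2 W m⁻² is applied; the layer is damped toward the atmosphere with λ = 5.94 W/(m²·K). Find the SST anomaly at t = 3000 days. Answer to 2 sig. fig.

4.5 K

Areal heat capacity C = ρ c_p D = 1030 × 4140 × 190 = 8.10×10^8 J m⁻² K⁻¹.
τ = C / λ = 8.10×10^8 / 5.94 = 1.36×10^8 s.
Equilibrium anomaly ΔT_eq = F / λ = 31.2 / 5.94 = 5.25 K.
t = 3000 days = 2.59×10^8 s, so t/τ = 1.90.
ΔT(t) = ΔT_eq (1 − e^(−t/τ)) = 5.25 × (1 − e^−1.90) = 4.47 K.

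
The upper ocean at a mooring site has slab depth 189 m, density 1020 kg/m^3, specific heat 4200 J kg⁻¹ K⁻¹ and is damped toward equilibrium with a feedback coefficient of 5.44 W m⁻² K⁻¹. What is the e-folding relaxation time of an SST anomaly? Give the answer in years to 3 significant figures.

4.72 years

Areal heat capacity C = ρ c_p D = 1020 × 4200 × 189 = 8.10×10^8 J/(m^2 K).
Relaxation time τ = C / λ = 8.10×10^8 / 5.44 = 1.49×10^8 s.
In years: 1.49×10^8 s / (3.156×10^7 s/year) = 4.72 years.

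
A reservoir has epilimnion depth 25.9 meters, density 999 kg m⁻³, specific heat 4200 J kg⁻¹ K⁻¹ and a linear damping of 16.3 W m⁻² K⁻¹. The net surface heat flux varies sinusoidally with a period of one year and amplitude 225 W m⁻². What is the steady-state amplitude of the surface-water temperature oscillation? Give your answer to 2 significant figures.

8.3 K

Areal heat capacity C = ρ c_p D = 999 × 4200 × 25.9 = 1.09×10^8 J/(m^2 K).
Angular frequency ω = 2π / T = 2π / 3.15×10^7 s = 1.99×10^-7 s⁻¹.
√((Cω)² + λ²) = √((21.7)² + 16.3²) = 27.1 W/(m²·K).
Amplitude A = F₀ / √((Cω)²+λ²) = 225 / 27.1 = 8.30 K.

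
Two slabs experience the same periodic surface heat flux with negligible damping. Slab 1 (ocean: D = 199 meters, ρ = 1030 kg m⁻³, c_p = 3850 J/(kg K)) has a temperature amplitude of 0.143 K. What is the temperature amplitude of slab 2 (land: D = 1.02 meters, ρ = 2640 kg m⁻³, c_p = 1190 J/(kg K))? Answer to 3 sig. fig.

C_ocean = 7.89×10^8 J/(m²·K); C_land = 3.20×10^6 J/(m²·K).
A ∝ 1/C ⇒ A_land = A_ocean × C_ocean/C_land = 0.143 × 246 = 35.2 K.

35.2 K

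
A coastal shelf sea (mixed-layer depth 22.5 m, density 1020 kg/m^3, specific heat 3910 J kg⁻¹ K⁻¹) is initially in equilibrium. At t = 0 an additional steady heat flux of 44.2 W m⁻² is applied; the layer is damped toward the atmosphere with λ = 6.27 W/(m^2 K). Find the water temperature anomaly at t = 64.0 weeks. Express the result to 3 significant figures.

6.58 K

Areal heat capacity C = ρ c_p D = 1020 × 3910 × 22.5 = 8.97×10^7 J m⁻² K⁻¹.
τ = C / λ = 8.97×10^7 / 6.27 = 1.43×10^7 s.
Equilibrium anomaly ΔT_eq = F / λ = 44.2 / 6.27 = 7.05 K.
t = 64.0 weeks = 3.87×10^7 s, so t/τ = 2.70.
ΔT(t) = ΔT_eq (1 − e^(−t/τ)) = 7.05 × (1 − e^−2.70) = 6.58 K.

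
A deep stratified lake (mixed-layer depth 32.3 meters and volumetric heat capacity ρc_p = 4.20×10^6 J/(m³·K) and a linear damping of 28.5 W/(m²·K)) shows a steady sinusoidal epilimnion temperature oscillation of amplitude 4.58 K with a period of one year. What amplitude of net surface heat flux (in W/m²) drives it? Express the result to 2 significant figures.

Areal heat capacity C = ρc_p × D = 4.20×10^6 × 32.3 = 1.36×10^8 J/(m²·K).
ω = 2π / 3.15×10^7 s = 1.99×10^-7 s⁻¹.
√((Cω)² + λ²) = √((27.0)² + 28.5²) = 39.3 W/(m²·K).
F₀ = A × √((Cω)²+λ²) = 4.58 × 39.3 = 180 W/m².

180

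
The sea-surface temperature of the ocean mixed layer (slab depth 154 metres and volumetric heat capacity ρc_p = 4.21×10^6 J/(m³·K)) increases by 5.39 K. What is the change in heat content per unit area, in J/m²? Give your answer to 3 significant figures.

Areal heat capacity C = ρc_p × D = 4.21×10^6 × 154 = 6.48×10^8 J/(m²·K).
ΔQ = C ΔT = 6.48×10^8 × 5.39 = 3.49×10^9 J/m².

3.49×10^9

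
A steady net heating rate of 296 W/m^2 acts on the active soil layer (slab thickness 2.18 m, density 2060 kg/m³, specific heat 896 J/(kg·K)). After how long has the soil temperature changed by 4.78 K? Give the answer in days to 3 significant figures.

Areal heat capacity C = ρ c_p D = 2060 × 896 × 2.18 = 4.02×10^6 J/(m^2 K).
Time required: Δt = C ΔT / F = 4.02×10^6 × 4.78 / 296 = 65000 s.
In days: 65000 s / (86400 s/day) = 0.752 days.

0.752 days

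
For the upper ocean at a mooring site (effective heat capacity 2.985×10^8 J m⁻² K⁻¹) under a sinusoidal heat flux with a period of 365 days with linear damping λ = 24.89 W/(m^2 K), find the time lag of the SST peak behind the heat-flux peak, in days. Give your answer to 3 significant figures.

68.2 days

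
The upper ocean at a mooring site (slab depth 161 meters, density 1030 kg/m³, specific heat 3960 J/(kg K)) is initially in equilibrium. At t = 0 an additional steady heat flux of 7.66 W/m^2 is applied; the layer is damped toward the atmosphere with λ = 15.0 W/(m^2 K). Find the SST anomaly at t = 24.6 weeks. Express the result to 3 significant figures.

Areal heat capacity C = ρ c_p D = 1030 × 3960 × 161 = 6.57×10^8 J m⁻² K⁻¹.
τ = C / λ = 6.57×10^8 / 15.0 = 4.38×10^7 s.
Equilibrium anomaly ΔT_eq = F / λ = 7.66 / 15.0 = 0.511 K.
t = 24.6 weeks = 1.49×10^7 s, so t/τ = 0.340.
ΔT(t) = ΔT_eq (1 − e^(−t/τ)) = 0.511 × (1 − e^−0.340) = 0.147 K.

0.147 K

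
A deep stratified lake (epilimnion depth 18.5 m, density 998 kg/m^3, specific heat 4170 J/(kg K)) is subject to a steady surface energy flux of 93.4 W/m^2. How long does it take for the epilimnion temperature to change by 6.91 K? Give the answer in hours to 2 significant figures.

1600 hours

Areal heat capacity C = ρ c_p D = 998 × 4170 × 18.5 = 7.70×10^7 J/(m^2 K).
Time required: Δt = C ΔT / F = 7.70×10^7 × 6.91 / 93.4 = 5.70×10^6 s.
In hours: 5.70×10^6 s / (3600 s/hour) = 1580 hours.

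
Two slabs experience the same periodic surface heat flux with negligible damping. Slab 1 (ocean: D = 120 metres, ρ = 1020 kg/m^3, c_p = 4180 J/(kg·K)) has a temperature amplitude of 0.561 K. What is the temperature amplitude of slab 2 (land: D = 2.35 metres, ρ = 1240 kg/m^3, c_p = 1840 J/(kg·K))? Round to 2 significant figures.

C_ocean = 5.12×10^8 J/(m²·K); C_land = 5.36×10^6 J/(m²·K).
A ∝ 1/C ⇒ A_land = A_ocean × C_ocean/C_land = 0.561 × 95.4 = 53.5 K.

54 K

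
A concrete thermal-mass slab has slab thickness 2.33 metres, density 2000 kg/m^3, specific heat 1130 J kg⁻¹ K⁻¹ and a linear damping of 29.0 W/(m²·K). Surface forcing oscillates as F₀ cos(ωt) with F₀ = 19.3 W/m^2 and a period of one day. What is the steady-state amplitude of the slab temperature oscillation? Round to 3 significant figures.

Areal heat capacity C = ρ c_p D = 2000 × 1130 × 2.33 = 5.27×10^6 J/(m²·K).
Angular frequency ω = 2π / T = 2π / 86400 s = 7.27×10^-5 s⁻¹.
√((Cω)² + λ²) = √((383)² + 29.0²) = 384 W/(m²·K).
Amplitude A = F₀ / √((Cω)²+λ²) = 19.3 / 384 = 0.0503 K.

0.0503 K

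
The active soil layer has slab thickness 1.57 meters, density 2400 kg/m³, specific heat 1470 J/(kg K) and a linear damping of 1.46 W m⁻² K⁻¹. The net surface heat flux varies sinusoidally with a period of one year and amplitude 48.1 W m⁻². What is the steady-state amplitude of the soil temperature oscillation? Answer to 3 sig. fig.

Areal heat capacity C = ρ c_p D = 2400 × 1470 × 1.57 = 5.54×10^6 J/(m²·K).
Angular frequency ω = 2π / T = 2π / 3.15×10^7 s = 1.99×10^-7 s⁻¹.
√((Cω)² + λ²) = √((1.10)² + 1.46²) = 1.83 W/(m²·K).
Amplitude A = F₀ / √((Cω)²+λ²) = 48.1 / 1.83 = 26.3 K.

26.3 K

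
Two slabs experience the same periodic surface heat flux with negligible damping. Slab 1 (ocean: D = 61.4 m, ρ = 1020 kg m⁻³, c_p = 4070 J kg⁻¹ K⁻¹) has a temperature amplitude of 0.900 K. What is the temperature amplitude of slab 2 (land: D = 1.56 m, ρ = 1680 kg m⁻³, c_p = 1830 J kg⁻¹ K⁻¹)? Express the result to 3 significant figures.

47.8 K

C_ocean = 2.55×10^8 J/(m²·K); C_land = 4.80×10^6 J/(m²·K).
A ∝ 1/C ⇒ A_land = A_ocean × C_ocean/C_land = 0.900 × 53.1 = 47.8 K.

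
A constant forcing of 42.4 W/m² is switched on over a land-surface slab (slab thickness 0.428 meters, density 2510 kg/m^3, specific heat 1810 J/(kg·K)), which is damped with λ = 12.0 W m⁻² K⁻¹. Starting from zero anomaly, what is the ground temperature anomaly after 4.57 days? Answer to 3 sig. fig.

Areal heat capacity C = ρ c_p D = 2510 × 1810 × 0.428 = 1.94×10^6 J/(m^2 K).
τ = C / λ = 1.94×10^6 / 12.0 = 1.62×10^5 s.
Equilibrium anomaly ΔT_eq = F / λ = 42.4 / 12.0 = 3.53 K.
t = 4.57 days = 3.95×10^5 s, so t/τ = 2.44.
ΔT(t) = ΔT_eq (1 − e^(−t/τ)) = 3.53 × (1 − e^−2.44) = 3.22 K.

3.22 K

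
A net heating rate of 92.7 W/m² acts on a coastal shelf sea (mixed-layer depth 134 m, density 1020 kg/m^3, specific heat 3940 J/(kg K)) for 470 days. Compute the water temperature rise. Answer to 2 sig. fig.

Areal heat capacity C = ρ c_p D = 1020 × 3940 × 134 = 5.39×10^8 J/(m²·K).
Net heat input Q = F Δt = 92.7 × (470 days × 86400 s/day) = 3.76×10^9 J/m².
ΔT = Q / C = 3.76×10^9 / 5.39×10^8 = 6.99 K.

7.0 K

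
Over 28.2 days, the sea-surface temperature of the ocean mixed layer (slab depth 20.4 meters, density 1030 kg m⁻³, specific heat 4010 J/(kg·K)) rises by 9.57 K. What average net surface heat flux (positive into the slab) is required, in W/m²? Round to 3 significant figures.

331

Areal heat capacity C = ρ c_p D = 1030 × 4010 × 20.4 = 8.43×10^7 J/(m^2 K).
Required heat per unit area: Q = C ΔT = 8.43×10^7 × 9.57 = 8.06×10^8 J/m².
Flux F = Q / Δt = 8.06×10^8 / 2.44×10^6 s = 331 W/m².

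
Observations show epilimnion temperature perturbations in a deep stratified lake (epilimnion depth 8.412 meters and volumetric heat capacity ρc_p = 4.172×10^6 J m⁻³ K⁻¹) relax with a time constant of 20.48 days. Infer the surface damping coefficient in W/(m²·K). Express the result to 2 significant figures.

Areal heat capacity C = ρc_p × D = 4.172×10^6 × 8.412 = 3.51×10^7 J m⁻² K⁻¹.
τ = 20.48 days = 1.77×10^6 s.
λ = C / τ = 3.51×10^7 / 1.77×10^6 = 19.8 W/(m²·K).

20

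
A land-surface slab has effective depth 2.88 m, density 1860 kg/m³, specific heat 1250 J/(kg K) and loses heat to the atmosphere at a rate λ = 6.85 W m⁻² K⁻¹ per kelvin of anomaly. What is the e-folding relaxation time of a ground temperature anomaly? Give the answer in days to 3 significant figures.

11.3 days

Areal heat capacity C = ρ c_p D = 1860 × 1250 × 2.88 = 6.70×10^6 J/(m^2 K).
Relaxation time τ = C / λ = 6.70×10^6 / 6.85 = 9.78×10^5 s.
In days: 9.78×10^5 s / (86400 s/day) = 11.3 days.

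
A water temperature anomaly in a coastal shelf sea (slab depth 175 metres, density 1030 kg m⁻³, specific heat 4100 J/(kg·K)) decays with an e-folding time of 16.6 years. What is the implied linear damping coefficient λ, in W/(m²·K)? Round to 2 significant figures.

1.4

Areal heat capacity C = ρ c_p D = 1030 × 4100 × 175 = 7.39×10^8 J/(m^2 K).
τ = 16.6 years = 5.24×10^8 s.
λ = C / τ = 7.39×10^8 / 5.24×10^8 = 1.41 W/(m²·K).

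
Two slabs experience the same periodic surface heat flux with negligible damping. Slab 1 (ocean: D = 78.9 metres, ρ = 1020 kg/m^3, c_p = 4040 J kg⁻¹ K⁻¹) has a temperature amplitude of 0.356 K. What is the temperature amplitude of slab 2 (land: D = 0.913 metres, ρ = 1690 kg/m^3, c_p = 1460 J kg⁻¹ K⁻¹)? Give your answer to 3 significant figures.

C_ocean = 3.25×10^8 J/(m²·K); C_land = 2.25×10^6 J/(m²·K).
A ∝ 1/C ⇒ A_land = A_ocean × C_ocean/C_land = 0.356 × 144 = 51.4 K.

51.4 K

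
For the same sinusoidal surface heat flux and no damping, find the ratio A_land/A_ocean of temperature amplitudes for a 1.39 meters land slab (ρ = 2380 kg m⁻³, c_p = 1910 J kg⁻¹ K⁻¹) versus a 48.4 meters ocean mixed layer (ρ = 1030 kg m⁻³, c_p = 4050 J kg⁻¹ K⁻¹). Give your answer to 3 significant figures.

32.0

C_ocean = 1030 × 4050 × 48.4 = 2.02×10^8 J/(m²·K).
C_land = 2380 × 1910 × 1.39 = 6.32×10^6 J/(m²·K).
Undamped amplitude ∝ 1/C, so A_land/A_ocean = C_ocean/C_land = 32.0.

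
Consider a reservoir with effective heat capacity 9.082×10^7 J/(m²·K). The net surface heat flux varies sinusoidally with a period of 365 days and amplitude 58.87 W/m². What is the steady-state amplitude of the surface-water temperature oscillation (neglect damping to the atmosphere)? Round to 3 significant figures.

3.25 K

Areal heat capacity C = 9.082×10^7 J/(m²·K) (given).
Angular frequency ω = 2π / T = 2π / 3.15×10^7 s = 1.99×10^-7 s⁻¹.
Cω = 9.08×10^7 × 1.99×10^-7 = 18.1 W/(m²·K).
Amplitude A = F₀ / (Cω) = 58.87 / 18.1 = 3.25 K.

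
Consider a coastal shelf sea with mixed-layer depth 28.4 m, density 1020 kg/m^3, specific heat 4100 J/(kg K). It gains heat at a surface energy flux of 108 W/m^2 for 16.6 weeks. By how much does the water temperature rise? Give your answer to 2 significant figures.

9.1 K

Areal heat capacity C = ρ c_p D = 1020 × 4100 × 28.4 = 1.19×10^8 J m⁻² K⁻¹.
Net heat input Q = F Δt = 108 × (16.6 weeks × 6.048×10^5 s/week) = 1.08×10^9 J/m².
ΔT = Q / C = 1.08×10^9 / 1.19×10^8 = 9.13 K.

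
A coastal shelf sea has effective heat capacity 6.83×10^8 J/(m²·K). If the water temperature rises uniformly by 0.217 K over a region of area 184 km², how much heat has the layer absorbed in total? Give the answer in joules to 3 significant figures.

2.73×10^16 J

Areal heat capacity C = 6.83×10^8 J/(m²·K) (given).
Heat per unit area: q = C ΔT = 6.83×10^8 × 0.217 = 1.48×10^8 J/m².
Total heat: Q = q × A = 1.48×10^8 × (184 × 10⁶ m²) = 2.73×10^16 J.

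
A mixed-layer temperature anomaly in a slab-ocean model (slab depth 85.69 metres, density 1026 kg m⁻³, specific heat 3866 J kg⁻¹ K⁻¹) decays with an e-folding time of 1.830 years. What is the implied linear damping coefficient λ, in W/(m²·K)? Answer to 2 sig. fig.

Areal heat capacity C = ρ c_p D = 1026 × 3866 × 85.69 = 3.40×10^8 J/(m^2 K).
τ = 1.830 years = 5.78×10^7 s.
λ = C / τ = 3.40×10^8 / 5.78×10^7 = 5.89 W/(m²·K).

5.9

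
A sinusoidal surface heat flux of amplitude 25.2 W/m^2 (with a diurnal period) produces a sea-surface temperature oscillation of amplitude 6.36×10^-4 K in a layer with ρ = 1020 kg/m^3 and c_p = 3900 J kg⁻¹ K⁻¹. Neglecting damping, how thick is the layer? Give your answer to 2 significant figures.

ω = 2π / 86400 s = 7.27×10^-5 s⁻¹.
Required C = F₀ / (A ω) = 25.2 / (6.36×10^-4 × 7.27×10^-5) = 5.45×10^8 J/(m²·K).
D = C / (ρ c_p) = 5.45×10^8 / (1020 × 3900) = 137 m.

140 m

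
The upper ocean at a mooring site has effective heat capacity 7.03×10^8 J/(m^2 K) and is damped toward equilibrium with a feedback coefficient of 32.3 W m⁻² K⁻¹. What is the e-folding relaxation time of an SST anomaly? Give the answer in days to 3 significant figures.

252 days

Areal heat capacity C = 7.03×10^8 J/(m^2 K) (given).
Relaxation time τ = C / λ = 7.03×10^8 / 32.3 = 2.18×10^7 s.
In days: 2.18×10^7 s / (86400 s/day) = 252 days.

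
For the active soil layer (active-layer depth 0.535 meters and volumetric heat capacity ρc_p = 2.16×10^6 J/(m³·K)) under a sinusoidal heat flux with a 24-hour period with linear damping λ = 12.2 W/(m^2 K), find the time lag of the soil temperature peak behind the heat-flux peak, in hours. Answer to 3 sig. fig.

Areal heat capacity C = ρc_p × D = 2.16×10^6 × 0.535 = 1.16×10^6 J/(m²·K).
ω = 2π / 86400 s = 7.27×10^-5 s⁻¹.
Phase lag φ = arctan(Cω/λ) = arctan(84.0/12.2) = 1.43 rad.
Time lag = φ / ω = 1.43 / 7.27×10^-5 = 19600 s = 5.45 hours.

5.45 hours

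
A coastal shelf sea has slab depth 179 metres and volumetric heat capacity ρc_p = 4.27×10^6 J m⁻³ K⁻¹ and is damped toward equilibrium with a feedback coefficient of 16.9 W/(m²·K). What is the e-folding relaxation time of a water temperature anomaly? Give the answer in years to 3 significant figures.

Areal heat capacity C = ρc_p × D = 4.27×10^6 × 179 = 7.64×10^8 J/(m^2 K).
Relaxation time τ = C / λ = 7.64×10^8 / 16.9 = 4.52×10^7 s.
In years: 4.52×10^7 s / (3.156×10^7 s/year) = 1.43 years.

1.43 years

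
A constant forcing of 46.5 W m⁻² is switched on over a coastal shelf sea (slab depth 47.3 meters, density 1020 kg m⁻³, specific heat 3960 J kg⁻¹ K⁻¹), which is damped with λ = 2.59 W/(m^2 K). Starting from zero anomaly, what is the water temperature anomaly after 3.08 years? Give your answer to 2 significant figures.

13 K

Areal heat capacity C = ρ c_p D = 1020 × 3960 × 47.3 = 1.91×10^8 J/(m^2 K).
τ = C / λ = 1.91×10^8 / 2.59 = 7.38×10^7 s.
Equilibrium anomaly ΔT_eq = F / λ = 46.5 / 2.59 = 18.0 K.
t = 3.08 years = 9.72×10^7 s, so t/τ = 1.32.
ΔT(t) = ΔT_eq (1 − e^(−t/τ)) = 18.0 × (1 − e^−1.32) = 13.1 K.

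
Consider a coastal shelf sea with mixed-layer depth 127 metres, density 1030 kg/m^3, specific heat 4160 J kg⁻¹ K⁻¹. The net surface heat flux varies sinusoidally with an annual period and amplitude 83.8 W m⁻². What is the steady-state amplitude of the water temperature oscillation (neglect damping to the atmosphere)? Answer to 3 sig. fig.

0.773 K

Areal heat capacity C = ρ c_p D = 1030 × 4160 × 127 = 5.44×10^8 J/(m²·K).
Angular frequency ω = 2π / T = 2π / 3.15×10^7 s = 1.99×10^-7 s⁻¹.
Cω = 5.44×10^8 × 1.99×10^-7 = 108 W/(m²·K).
Amplitude A = F₀ / (Cω) = 83.8 / 108 = 0.773 K.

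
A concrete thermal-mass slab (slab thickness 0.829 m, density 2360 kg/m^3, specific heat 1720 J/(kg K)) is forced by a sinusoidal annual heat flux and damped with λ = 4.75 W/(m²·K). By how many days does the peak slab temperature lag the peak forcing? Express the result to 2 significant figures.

8.1 days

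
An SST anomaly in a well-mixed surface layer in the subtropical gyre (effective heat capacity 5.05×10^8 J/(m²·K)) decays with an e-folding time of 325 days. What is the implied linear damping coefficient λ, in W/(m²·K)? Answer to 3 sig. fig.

Areal heat capacity C = 5.05×10^8 J/(m²·K) (given).
τ = 325 days = 2.81×10^7 s.
λ = C / τ = 5.05×10^8 / 2.81×10^7 = 18.0 W/(m²·K).

18.0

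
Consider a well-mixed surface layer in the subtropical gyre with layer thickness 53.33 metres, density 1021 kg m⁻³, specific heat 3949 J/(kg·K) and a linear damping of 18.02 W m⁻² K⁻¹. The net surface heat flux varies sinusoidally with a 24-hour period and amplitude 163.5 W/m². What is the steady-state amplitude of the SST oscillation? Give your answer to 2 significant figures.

0.010 K

Areal heat capacity C = ρ c_p D = 1021 × 3949 × 53.33 = 2.15×10^8 J m⁻² K⁻¹.
Angular frequency ω = 2π / T = 2π / 86400 s = 7.27×10^-5 s⁻¹.
√((Cω)² + λ²) = √((15600)² + 18.02²) = 15600 W/(m²·K).
Amplitude A = F₀ / √((Cω)²+λ²) = 163.5 / 15600 = 0.0105 K.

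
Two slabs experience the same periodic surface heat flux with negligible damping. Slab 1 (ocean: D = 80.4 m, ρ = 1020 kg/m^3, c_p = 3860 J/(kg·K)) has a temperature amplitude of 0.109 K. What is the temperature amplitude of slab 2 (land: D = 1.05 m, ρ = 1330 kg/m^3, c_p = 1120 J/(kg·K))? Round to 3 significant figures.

22.1 K

C_ocean = 3.17×10^8 J/(m²·K); C_land = 1.56×10^6 J/(m²·K).
A ∝ 1/C ⇒ A_land = A_ocean × C_ocean/C_land = 0.109 × 202 = 22.1 K.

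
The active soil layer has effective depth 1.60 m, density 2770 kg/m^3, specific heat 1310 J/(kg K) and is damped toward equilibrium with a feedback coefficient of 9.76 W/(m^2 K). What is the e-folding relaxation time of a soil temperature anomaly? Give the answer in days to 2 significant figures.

6.9 days

Areal heat capacity C = ρ c_p D = 2770 × 1310 × 1.60 = 5.81×10^6 J m⁻² K⁻¹.
Relaxation time τ = C / λ = 5.81×10^6 / 9.76 = 5.95×10^5 s.
In days: 5.95×10^5 s / (86400 s/day) = 6.89 days.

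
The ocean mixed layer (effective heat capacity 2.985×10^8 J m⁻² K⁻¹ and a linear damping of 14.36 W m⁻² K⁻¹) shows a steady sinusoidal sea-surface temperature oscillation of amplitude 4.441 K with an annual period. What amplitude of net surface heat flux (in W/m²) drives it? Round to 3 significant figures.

Areal heat capacity C = 2.985×10^8 J m⁻² K⁻¹ (given).
ω = 2π / 3.15×10^7 s = 1.99×10^-7 s⁻¹.
√((Cω)² + λ²) = √((59.5)² + 14.36²) = 61.2 W/(m²·K).
F₀ = A × √((Cω)²+λ²) = 4.441 × 61.2 = 272 W/m².

272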